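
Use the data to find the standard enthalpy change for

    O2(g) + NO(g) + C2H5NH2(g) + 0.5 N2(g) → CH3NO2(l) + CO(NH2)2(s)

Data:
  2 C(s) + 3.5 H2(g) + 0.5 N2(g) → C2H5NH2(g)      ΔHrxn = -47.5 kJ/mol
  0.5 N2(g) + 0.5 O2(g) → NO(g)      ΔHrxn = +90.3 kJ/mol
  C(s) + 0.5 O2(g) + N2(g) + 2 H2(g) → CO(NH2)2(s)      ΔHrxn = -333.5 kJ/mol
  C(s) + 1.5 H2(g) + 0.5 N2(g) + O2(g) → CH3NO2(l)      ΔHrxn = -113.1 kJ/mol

equation 1 reversed: +47.5 kJ/mol
equation 2 reversed: -90.3 kJ/mol
equation 3 as written: -333.5 kJ/mol
equation 4 as written: -113.1 kJ/mol
Since enthalpy is a state function, ΔHrxn = (-1)·(-47.5) + (-1)·(+90.3) + (1)·(-333.5) + (1)·(-113.1) = -489.4 kJ/mol

ΔHrxn = -489.4 kJ/mol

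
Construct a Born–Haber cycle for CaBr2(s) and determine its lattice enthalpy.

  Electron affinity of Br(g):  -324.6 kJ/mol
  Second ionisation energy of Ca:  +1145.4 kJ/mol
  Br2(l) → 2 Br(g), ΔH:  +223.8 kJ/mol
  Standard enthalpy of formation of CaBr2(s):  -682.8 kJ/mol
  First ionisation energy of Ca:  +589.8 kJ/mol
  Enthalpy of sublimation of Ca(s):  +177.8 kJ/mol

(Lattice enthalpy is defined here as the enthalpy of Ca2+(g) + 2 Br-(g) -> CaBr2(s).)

U = -2170.4 kJ/mol

ΔHf° = 1·ΔHsub + 1·(ΣIE) + 1·D(Br2) + 2·EA + U
-682.8 = 1·(+177.8) + 1·(+1735.2) + 1·(+223.8) + 2·(-324.6) + U
U = -682.8 − (+1487.6) = -2170.4 kJ/mol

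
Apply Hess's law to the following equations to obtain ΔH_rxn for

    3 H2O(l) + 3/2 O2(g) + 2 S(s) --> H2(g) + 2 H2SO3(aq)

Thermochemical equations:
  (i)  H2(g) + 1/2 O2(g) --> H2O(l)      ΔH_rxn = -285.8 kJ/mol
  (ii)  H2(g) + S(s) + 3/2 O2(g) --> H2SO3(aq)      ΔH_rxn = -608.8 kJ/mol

ΔH_rxn = -360.2 kJ/mol

(i) reversed and × 3 (H2O(l) must end up as a reactant; ×3 to match 3 H2O(l) in the target): (-3)·(-285.8) = +857.4 kJ/mol
(ii) × 2 (scale by 2 for the 2 H2SO3(aq)): (2)·(-608.8) = -1217.6 kJ/mol
ΔH_rxn = (+857.4) + (-1217.6) = -360.2 kJ/mol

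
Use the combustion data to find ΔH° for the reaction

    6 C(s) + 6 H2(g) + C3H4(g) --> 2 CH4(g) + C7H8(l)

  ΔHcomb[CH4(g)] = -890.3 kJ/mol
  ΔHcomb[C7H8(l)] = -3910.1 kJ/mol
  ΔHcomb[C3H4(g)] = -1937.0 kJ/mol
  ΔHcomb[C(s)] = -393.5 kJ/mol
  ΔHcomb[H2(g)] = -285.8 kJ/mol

With combustion enthalpies, reactants minus products:
= [6·(-393.5) + 6·(-285.8) + 1·(-1937.0)] − [2·(-890.3) + 1·(-3910.1)]
= -322.1 kJ/mol

ΔH° = -322.1 kJ/mol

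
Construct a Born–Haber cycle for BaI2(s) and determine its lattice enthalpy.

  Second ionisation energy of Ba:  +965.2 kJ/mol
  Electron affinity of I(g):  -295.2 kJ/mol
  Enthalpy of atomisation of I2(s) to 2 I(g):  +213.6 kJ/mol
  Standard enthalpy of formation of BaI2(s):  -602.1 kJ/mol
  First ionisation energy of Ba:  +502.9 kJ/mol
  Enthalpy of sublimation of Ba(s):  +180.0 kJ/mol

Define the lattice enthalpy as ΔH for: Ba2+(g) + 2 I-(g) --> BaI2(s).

ΔHf° = 1·ΔHsub + 1·(ΣIE) + 1·D(I2) + 2·EA + U
-602.1 = 1·(+180.0) + 1·(+1468.1) + 1·(+213.6) + 2·(-295.2) + U
U = -602.1 − (+1271.3) = -1873.4 kJ/mol

U = -1873.4 kJ/mol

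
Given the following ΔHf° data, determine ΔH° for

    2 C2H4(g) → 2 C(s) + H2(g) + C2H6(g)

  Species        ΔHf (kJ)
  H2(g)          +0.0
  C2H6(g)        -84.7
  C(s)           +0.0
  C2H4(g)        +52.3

ΔH° = -189.3 kJ

Products: 2·(+0.0) + 1·(+0.0) + 1·(-84.7) = -84.7
Reactants: 2·(+52.3) = +104.6
ΔH° = (-84.7) − (+104.6) = -189.3 kJ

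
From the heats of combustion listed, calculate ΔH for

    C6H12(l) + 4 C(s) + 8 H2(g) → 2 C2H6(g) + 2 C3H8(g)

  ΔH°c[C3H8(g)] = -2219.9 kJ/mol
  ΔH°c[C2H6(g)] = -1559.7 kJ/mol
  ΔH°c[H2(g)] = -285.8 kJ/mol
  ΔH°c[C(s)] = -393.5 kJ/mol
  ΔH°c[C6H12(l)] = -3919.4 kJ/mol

ΔH = -220.6 kJ/mol

With combustion enthalpies, reactants minus products:
= [1·(-3919.4) + 4·(-393.5) + 8·(-285.8)] − [2·(-1559.7) + 2·(-2219.9)]
= -220.6 kJ/mol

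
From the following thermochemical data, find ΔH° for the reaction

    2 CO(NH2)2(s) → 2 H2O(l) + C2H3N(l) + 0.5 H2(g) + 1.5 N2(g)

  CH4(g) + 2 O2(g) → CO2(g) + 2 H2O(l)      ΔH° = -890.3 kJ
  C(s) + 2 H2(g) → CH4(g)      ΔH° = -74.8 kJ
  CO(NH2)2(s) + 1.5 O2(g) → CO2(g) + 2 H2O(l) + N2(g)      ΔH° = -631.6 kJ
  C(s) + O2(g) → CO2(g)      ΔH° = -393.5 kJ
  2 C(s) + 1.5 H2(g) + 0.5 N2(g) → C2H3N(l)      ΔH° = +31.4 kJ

equation 1 reversed: +890.3 kJ
equation 2 reversed: +74.8 kJ
equation 3 × 2 (×2 to match 2 CO(NH2)2(s) in the target): (2)·(-631.6) = -1263.2 kJ
equation 4 reversed: +393.5 kJ
equation 5 as written (C2H3N(l) already on the product side): +31.4 kJ
Summing the manipulated equations, ΔH° = (-1)·(-890.3) + (-1)·(-74.8) + (2)·(-631.6) + (-1)·(-393.5) + (1)·(+31.4) = 126.8 kJ

ΔH° = 126.8 kJ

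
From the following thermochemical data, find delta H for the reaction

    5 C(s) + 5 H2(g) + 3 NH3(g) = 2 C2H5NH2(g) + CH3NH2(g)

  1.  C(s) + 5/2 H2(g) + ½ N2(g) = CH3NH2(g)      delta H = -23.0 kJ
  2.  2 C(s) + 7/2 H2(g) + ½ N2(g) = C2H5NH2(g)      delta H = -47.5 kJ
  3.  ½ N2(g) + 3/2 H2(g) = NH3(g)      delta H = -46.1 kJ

delta H = 20.3 kJ

eq. 1 as written (CH3NH2(g) already on the product side): -23.0 kJ
eq. 2 × 2 (×2 to match 2 C2H5NH2(g) in the target): (2)·(-47.5) = -95.0 kJ
eq. 3 reversed and × 3 (reverse to put NH3(g) on the reactant side; ×3 to match 3 NH3(g) in the target): (-3)·(-46.1) = +138.3 kJ
delta H = (-23.0) + (-95.0) + (+138.3) = 20.3 kJ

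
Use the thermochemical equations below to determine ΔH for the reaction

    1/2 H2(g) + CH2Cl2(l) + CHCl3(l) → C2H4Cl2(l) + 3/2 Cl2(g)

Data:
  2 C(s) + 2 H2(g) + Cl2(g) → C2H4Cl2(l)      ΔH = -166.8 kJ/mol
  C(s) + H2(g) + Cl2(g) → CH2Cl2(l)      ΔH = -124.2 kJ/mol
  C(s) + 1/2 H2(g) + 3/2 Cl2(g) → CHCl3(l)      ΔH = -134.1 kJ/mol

equation 1 as written: -166.8 kJ/mol
equation 2 reversed: +124.2 kJ/mol
equation 3 reversed: +134.1 kJ/mol
ΔH = (1)·(-166.8) + (-1)·(-124.2) + (-1)·(-134.1) = 91.5 kJ/mol

ΔH = 91.5 kJ/mol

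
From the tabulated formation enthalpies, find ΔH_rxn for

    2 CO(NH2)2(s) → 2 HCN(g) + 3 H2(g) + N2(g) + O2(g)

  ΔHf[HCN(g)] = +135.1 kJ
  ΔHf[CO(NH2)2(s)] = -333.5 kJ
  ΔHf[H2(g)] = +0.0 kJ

Products: 2·(+135.1) + 3·(+0.0) + 1·(+0.0) + 1·(+0.0) = +270.2
Reactants: 2·(-333.5) = -667.0
ΔH_rxn = (+270.2) − (-667.0) = 937.2 kJ

ΔH_rxn = 937.2 kJ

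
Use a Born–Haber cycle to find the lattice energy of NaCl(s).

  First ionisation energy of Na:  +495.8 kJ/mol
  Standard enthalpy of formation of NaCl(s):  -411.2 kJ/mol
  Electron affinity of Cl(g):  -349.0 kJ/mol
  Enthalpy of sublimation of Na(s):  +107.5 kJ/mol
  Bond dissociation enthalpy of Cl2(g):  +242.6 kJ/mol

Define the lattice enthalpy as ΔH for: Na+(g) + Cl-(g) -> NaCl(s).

ΔHf° = 1·ΔHsub + 1·(ΣIE) + 1/2·D(Cl2) + 1·EA + U
-411.2 = 1·(+107.5) + 1·(+495.8) + 1/2·(+242.6) + 1·(-349.0) + U
U = -411.2 − (+375.6) = -786.8 kJ/mol

U = -786.8 kJ/mol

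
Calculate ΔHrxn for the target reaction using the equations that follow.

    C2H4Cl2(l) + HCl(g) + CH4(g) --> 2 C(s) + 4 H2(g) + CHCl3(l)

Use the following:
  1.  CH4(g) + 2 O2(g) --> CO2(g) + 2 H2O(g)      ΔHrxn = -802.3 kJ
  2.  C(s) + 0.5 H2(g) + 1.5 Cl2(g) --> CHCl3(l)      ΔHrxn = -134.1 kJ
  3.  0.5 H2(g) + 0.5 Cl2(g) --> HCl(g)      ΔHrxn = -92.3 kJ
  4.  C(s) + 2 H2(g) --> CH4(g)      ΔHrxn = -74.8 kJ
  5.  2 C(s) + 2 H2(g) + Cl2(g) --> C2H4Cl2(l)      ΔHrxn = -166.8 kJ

eq. 1: not needed (O2(g) appears nowhere else).
eq. 2 as written (CHCl3(l) already on the product side): -134.1 kJ
eq. 3 reversed (reverse to put HCl(g) on the reactant side): +92.3 kJ
eq. 4 reversed: +74.8 kJ
eq. 5 reversed (C2H4Cl2(l) must end up as a reactant): +166.8 kJ
Since enthalpy is a state function, ΔHrxn = (1)·(-134.1) + (-1)·(-92.3) + (-1)·(-74.8) + (-1)·(-166.8) = 199.8 kJ

ΔHrxn = 199.8 kJ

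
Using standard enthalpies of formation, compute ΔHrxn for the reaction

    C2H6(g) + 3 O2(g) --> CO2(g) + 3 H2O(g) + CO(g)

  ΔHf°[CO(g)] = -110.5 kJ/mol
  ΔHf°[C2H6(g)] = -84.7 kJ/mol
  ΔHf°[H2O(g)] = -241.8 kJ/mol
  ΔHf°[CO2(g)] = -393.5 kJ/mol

ΔHrxn = -1144.7 kJ/mol

Products: 1·(-393.5) + 3·(-241.8) + 1·(-110.5) = -1229.4
Reactants: 1·(-84.7) + 3·(+0.0) = -84.7
ΔHrxn = (-1229.4) − (-84.7) = -1144.7 kJ/mol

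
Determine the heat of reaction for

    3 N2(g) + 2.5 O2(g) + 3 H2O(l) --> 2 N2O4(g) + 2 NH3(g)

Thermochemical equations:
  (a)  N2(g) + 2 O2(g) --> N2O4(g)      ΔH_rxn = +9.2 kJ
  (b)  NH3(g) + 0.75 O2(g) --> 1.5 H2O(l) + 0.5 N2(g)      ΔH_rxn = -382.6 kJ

ΔH_rxn = 783.6 kJ

(a) × 2 (scale by 2 for the 2 N2O4(g)): (2)·(+9.2) = +18.4 kJ
(b) reversed and × 2 (reverse to put NH3(g) on the product side; ×2 to match 2 NH3(g) in the target): (-2)·(-382.6) = +765.2 kJ
By Hess's law, ΔH_rxn = (+18.4) + (+765.2) = 783.6 kJ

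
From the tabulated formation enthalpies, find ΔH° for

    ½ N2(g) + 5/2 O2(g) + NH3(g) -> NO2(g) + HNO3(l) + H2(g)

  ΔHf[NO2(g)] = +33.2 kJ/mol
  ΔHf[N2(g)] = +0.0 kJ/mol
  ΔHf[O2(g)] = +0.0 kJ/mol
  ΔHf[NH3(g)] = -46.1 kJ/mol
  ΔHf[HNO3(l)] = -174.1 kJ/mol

ΔH°rxn = Σ nΔHf°(products) − Σ nΔHf°(reactants).
Products: 1·(+33.2) + 1·(-174.1) + 1·(+0.0) = -140.9
Reactants: 1/2·(+0.0) + 5/2·(+0.0) + 1·(-46.1) = -46.1
ΔH° = (-140.9) − (-46.1) = -94.8 kJ/mol

ΔH° = -94.8 kJ/mol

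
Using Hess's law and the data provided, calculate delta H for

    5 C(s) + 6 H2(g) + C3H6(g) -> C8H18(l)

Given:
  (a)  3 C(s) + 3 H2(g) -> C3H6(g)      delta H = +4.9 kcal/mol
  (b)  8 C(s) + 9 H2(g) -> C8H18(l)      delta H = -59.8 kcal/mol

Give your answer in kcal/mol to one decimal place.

(a) reversed: -4.9 kcal/mol
(b) as written: -59.8 kcal/mol
Since enthalpy is a state function, delta H = (-1)·(+4.9) + (1)·(-59.8) = -64.7 kcal/mol

delta H = -64.7 kcal/mol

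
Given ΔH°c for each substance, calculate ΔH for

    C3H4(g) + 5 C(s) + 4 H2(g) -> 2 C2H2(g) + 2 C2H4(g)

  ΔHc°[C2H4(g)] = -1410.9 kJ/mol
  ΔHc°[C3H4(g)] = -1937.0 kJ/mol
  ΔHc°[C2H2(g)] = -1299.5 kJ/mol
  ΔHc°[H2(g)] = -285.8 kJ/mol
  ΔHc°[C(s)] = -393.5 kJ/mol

ΔH = 373.1 kJ/mol

Using ΔH = Σ nΔHc°(reactants) − Σ nΔHc°(products):
= [1·(-1937.0) + 5·(-393.5) + 4·(-285.8)] − [2·(-1299.5) + 2·(-1410.9)]
= 373.1 kJ/mol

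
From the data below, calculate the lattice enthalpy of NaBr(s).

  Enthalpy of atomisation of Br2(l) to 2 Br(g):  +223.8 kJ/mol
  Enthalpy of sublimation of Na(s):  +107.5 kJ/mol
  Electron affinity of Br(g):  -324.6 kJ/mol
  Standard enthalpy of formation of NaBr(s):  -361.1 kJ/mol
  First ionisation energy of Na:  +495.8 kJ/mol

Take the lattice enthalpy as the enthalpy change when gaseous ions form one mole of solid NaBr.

U = -751.7 kJ/mol

ΔHf° = 1·ΔHsub + 1·(ΣIE) + 1/2·D(Br2) + 1·EA + U
-361.1 = 1·(+107.5) + 1·(+495.8) + 1/2·(+223.8) + 1·(-324.6) + U
U = -361.1 − (+390.6) = -751.7 kJ/mol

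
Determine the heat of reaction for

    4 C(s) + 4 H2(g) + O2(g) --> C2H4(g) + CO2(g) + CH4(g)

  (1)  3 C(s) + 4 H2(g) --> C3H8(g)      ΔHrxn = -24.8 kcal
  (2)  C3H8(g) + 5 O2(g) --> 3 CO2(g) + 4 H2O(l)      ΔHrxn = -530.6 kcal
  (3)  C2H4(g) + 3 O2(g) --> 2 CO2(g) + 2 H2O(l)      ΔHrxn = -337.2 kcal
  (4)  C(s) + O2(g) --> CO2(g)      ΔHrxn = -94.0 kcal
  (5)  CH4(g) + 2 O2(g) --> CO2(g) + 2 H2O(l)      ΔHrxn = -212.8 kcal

ΔHrxn = -99.4 kcal

(1) as written: -24.8 kcal
(2) as written: -530.6 kcal
(3) reversed: +337.2 kcal
(4) as written: -94.0 kcal
(5) reversed: +212.8 kcal
ΔHrxn = (1)·(-24.8) + (1)·(-530.6) + (-1)·(-337.2) + (1)·(-94.0) + (-1)·(-212.8) = -99.4 kcal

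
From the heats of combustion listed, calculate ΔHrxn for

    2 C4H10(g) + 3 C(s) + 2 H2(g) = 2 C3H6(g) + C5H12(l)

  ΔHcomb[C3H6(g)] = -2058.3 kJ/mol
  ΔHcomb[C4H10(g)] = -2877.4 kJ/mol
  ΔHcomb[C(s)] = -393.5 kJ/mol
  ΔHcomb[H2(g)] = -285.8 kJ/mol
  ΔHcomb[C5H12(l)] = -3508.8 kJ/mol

With combustion enthalpies, reactants minus products:
= [2·(-2877.4) + 3·(-393.5) + 2·(-285.8)] − [2·(-2058.3) + 1·(-3508.8)]
= 118.5 kJ/mol

ΔHrxn = 118.5 kJ/mol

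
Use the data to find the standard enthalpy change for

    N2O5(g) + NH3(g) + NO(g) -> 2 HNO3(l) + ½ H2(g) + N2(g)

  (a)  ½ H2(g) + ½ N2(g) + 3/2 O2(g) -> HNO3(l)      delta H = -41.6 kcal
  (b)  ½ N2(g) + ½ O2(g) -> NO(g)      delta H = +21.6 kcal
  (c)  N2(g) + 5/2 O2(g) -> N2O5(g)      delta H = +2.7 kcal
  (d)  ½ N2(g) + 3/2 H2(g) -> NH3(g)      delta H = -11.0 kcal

(a) × 2: (2)·(-41.6) = -83.2 kcal
(b) reversed: -21.6 kcal
(c) reversed: -2.7 kcal
(d) reversed: +11.0 kcal
Summing the manipulated equations, delta H = (-83.2) + (-21.6) + (-2.7) + (+11.0) = -96.5 kcal

delta H = -96.5 kcal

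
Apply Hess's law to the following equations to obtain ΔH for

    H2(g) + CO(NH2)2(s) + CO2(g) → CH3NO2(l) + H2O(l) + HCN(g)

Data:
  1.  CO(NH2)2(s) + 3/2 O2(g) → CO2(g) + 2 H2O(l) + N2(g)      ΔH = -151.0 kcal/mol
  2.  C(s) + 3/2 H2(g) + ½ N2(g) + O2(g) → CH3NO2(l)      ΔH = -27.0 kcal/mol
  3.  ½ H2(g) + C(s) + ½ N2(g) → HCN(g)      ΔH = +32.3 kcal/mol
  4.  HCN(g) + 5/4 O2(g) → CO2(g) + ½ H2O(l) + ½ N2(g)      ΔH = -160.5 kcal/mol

eq. 1 as written: -151.0 kcal/mol
eq. 2 as written: -27.0 kcal/mol
eq. 3 reversed: -32.3 kcal/mol
eq. 4 reversed and × 2: (-2)·(-160.5) = +321.0 kcal/mol
ΔH = (1)·(-151.0) + (1)·(-27.0) + (-1)·(+32.3) + (-2)·(-160.5) = 110.7 kcal/mol

ΔH = 110.7 kcal/mol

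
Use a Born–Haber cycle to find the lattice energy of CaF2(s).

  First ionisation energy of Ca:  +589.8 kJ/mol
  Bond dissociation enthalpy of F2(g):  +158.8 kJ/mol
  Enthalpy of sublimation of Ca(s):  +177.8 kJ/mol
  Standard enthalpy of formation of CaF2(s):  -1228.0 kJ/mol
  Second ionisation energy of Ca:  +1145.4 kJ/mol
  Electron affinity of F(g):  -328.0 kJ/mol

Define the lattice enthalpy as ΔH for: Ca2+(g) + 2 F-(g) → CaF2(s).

ΔHf° = 1·ΔHsub + 1·(ΣIE) + 1·D(F2) + 2·EA + U
-1228.0 = 1·(+177.8) + 1·(+1735.2) + 1·(+158.8) + 2·(-328.0) + U
U = -1228.0 − (+1415.8) = -2643.8 kJ/mol

U = -2643.8 kJ/mol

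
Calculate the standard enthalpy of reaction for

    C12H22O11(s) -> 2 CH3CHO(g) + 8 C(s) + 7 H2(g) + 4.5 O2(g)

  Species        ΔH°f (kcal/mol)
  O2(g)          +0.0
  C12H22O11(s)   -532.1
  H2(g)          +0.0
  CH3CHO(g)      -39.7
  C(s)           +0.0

ΔH°rxn = Σ nΔHf°(products) − Σ nΔHf°(reactants).
Products: 2·(-39.7) + 8·(+0.0) + 7·(+0.0) + 9/2·(+0.0) = -79.4
Reactants: 1·(-532.1) = -532.1
ΔH°rxn = (-79.4) − (-532.1) = 452.7 kcal/mol

ΔH°rxn = 452.7 kcal/mol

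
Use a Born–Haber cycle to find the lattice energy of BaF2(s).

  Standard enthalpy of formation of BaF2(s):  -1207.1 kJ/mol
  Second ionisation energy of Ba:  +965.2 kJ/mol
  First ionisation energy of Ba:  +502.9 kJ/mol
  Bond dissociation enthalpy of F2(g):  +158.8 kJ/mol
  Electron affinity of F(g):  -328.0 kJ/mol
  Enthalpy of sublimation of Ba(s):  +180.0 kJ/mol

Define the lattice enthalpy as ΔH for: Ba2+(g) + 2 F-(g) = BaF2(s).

U = -2358.0 kJ/mol

ΔHf° = 1·ΔHsub + 1·(ΣIE) + 1·D(F2) + 2·EA + U
-1207.1 = 1·(+180.0) + 1·(+1468.1) + 1·(+158.8) + 2·(-328.0) + U
U = -1207.1 − (+1150.9) = -2358.0 kJ/mol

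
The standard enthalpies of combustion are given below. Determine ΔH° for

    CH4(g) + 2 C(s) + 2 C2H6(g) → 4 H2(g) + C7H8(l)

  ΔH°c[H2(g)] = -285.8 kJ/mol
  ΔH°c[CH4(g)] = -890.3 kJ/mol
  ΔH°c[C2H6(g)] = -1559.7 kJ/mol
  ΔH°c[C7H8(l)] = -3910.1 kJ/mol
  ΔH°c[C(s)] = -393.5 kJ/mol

Using ΔH = Σ nΔHc°(reactants) − Σ nΔHc°(products):
= [1·(-890.3) + 2·(-393.5) + 2·(-1559.7)] − [4·(-285.8) + 1·(-3910.1)]
= 256.6 kJ/mol

ΔH° = 256.6 kJ/mol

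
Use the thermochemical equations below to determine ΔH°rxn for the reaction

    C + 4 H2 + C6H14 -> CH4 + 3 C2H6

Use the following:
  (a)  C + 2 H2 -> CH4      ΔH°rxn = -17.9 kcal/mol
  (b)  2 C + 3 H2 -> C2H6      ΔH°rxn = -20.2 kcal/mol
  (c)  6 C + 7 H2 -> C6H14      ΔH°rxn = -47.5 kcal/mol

ΔH°rxn = -31.0 kcal/mol

(a) as written (CH4 already on the product side): -17.9 kcal/mol
(b) × 3 (×3 to match 3 C2H6 in the target): (3)·(-20.2) = -60.6 kcal/mol
(c) reversed (reverse to put C6H14 on the reactant side): +47.5 kcal/mol
ΔH°rxn = (-17.9) + (-60.6) + (+47.5) = -31.0 kcal/mol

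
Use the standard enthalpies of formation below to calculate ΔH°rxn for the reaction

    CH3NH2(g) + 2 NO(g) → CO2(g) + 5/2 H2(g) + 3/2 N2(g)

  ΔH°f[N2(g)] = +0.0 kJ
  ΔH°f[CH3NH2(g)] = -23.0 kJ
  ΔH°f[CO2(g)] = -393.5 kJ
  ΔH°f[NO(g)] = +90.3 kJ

ΔH°rxn = -551.1 kJ

ΔH°rxn = Σ nΔHf°(products) − Σ nΔHf°(reactants).
Products: 1·(-393.5) + 5/2·(+0.0) + 3/2·(+0.0) = -393.5
Reactants: 1·(-23.0) + 2·(+90.3) = +157.6
ΔH°rxn = (-393.5) − (+157.6) = -551.1 kJ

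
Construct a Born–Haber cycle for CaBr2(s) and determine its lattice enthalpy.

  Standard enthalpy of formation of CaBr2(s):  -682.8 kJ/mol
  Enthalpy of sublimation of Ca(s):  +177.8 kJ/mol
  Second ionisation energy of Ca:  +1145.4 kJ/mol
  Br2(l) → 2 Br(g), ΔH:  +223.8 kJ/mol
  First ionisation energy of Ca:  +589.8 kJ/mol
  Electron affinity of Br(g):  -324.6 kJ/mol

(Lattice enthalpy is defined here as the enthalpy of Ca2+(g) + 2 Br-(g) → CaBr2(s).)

U = -2170.4 kJ/mol

ΔHf° = 1·ΔHsub + 1·(ΣIE) + 1·D(Br2) + 2·EA + U
-682.8 = 1·(+177.8) + 1·(+1735.2) + 1·(+223.8) + 2·(-324.6) + U
U = -682.8 − (+1487.6) = -2170.4 kJ/mol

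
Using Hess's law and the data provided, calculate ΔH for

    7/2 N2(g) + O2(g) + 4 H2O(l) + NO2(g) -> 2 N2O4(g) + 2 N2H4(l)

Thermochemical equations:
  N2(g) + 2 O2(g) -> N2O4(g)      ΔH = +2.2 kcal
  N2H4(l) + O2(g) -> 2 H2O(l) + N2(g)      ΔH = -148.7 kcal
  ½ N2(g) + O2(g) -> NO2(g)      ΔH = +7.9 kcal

ΔH = 293.9 kcal

equation 1 × 2 (scale by 2 for the 2 N2O4(g)): (2)·(+2.2) = +4.4 kcal
equation 2 reversed and × 2 (N2H4(l) must end up as a product; ×2 to match 2 N2H4(l) in the target): (-2)·(-148.7) = +297.4 kcal
equation 3 reversed (NO2(g) must end up as a reactant): -7.9 kcal
ΔH = (2)·(+2.2) + (-2)·(-148.7) + (-1)·(+7.9) = 293.9 kcal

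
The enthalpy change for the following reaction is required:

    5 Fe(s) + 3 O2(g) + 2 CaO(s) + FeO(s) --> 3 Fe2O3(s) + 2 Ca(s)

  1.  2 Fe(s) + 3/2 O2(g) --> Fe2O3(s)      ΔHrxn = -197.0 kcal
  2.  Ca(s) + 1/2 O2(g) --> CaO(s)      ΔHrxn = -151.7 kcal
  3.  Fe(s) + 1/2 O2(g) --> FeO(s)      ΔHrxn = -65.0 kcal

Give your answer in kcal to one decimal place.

eq. 1 × 3: (3)·(-197.0) = -591.0 kcal
eq. 2 reversed and × 2: (-2)·(-151.7) = +303.4 kcal
eq. 3 reversed: +65.0 kcal
ΔHrxn = (3)·(-197.0) + (-2)·(-151.7) + (-1)·(-65.0) = -222.6 kcal

ΔHrxn = -222.6 kcal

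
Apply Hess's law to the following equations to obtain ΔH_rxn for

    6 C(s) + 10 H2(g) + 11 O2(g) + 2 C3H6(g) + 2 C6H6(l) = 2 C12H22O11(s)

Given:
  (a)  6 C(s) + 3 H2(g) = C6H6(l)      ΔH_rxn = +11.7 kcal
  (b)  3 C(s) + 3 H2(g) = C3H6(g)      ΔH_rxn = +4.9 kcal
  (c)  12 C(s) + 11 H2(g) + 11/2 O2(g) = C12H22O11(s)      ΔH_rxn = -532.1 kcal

ΔH_rxn = -1097.4 kcal

(a) reversed and × 2 (C6H6(l) must end up as a reactant; scale by 2 for the 2 C6H6(l)): (-2)·(+11.7) = -23.4 kcal
(b) reversed and × 2 (C3H6(g) must end up as a reactant; ×2 to match 2 C3H6(g) in the target): (-2)·(+4.9) = -9.8 kcal
(c) × 2 (scale by 2 for the 2 C12H22O11(s)): (2)·(-532.1) = -1064.2 kcal
Combining the equations, ΔH_rxn = (-2)·(+11.7) + (-2)·(+4.9) + (2)·(-532.1) = -1097.4 kcal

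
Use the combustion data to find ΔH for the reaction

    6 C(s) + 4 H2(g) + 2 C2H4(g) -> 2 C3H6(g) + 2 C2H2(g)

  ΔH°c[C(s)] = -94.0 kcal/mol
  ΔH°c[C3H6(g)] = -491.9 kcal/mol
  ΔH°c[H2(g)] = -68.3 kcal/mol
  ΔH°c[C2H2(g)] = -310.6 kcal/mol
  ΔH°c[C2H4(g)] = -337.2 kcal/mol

ΔH = 93.4 kcal/mol

With combustion enthalpies, reactants minus products:
= [6·(-94.0) + 4·(-68.3) + 2·(-337.2)] − [2·(-491.9) + 2·(-310.6)]
= 93.4 kcal/mol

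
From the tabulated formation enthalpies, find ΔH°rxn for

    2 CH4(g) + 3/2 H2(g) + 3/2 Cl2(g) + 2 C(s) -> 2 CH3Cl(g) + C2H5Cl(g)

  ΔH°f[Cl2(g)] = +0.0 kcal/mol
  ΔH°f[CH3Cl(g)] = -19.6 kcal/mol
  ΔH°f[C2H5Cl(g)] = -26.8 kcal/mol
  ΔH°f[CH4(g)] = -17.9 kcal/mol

ΔH°rxn = -30.2 kcal/mol

ΔH°rxn = Σ nΔHf°(products) − Σ nΔHf°(reactants).
Products: 2·(-19.6) + 1·(-26.8) = -66.0
Reactants: 2·(-17.9) + 3/2·(+0.0) + 3/2·(+0.0) + 2·(+0.0) = -35.8
ΔH°rxn = (-66.0) − (-35.8) = -30.2 kcal/mol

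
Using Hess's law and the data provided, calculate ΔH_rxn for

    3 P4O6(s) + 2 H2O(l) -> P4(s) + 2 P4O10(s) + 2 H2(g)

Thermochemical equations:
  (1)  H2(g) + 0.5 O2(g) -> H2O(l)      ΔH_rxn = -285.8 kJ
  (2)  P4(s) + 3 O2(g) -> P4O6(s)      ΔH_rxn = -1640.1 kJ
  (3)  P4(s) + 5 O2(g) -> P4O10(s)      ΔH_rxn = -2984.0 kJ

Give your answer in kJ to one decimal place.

ΔH_rxn = -476.1 kJ

(1) reversed and × 2: (-2)·(-285.8) = +571.6 kJ
(2) reversed and × 3: (-3)·(-1640.1) = +4920.3 kJ
(3) × 2: (2)·(-2984.0) = -5968.0 kJ
ΔH_rxn = (+571.6) + (+4920.3) + (-5968.0) = -476.1 kJ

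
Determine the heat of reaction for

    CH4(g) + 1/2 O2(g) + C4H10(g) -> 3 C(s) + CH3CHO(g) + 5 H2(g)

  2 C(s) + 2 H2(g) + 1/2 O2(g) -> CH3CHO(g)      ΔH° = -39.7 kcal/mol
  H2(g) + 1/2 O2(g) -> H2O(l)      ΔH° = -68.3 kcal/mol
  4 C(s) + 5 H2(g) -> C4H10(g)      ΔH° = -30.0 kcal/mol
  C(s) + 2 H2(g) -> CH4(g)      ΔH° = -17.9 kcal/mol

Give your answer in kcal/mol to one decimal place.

ΔH° = 8.2 kcal/mol

equation 1 as written: -39.7 kcal/mol
equation 2: not needed.
equation 3 reversed: +30.0 kcal/mol
equation 4 reversed: +17.9 kcal/mol
ΔH° = (-39.7) + (+30.0) + (+17.9) = 8.2 kcal/mol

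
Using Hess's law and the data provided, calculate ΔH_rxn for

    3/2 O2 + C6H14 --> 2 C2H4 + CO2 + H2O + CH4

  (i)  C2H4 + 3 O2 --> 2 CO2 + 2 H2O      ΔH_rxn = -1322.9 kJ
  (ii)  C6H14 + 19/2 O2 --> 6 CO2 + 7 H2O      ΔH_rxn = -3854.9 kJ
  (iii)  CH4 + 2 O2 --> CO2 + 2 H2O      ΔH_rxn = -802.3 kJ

(i) reversed and × 2 (C2H4 must end up as a product; ×2 to match 2 C2H4 in the target): (-2)·(-1322.9) = +2645.8 kJ
(ii) as written (C6H14 already on the reactant side): -3854.9 kJ
(iii) reversed (reverse to put CH4 on the product side): +802.3 kJ
By Hess's law, ΔH_rxn = (+2645.8) + (-3854.9) + (+802.3) = -406.8 kJ

ΔH_rxn = -406.8 kJ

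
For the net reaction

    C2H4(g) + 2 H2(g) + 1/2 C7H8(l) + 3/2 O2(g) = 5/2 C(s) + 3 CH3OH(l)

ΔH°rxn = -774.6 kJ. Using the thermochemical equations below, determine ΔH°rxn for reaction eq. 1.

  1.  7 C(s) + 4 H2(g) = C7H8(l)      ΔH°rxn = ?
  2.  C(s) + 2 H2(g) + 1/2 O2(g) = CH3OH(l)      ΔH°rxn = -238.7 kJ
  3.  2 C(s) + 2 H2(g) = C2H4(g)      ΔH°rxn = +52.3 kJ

ΔH°rxn = 12.4 kJ

eq. 1 reversed and × 1/2 (C7H8(l) must end up as a reactant; ×1/2 to match 1/2 C7H8(l) in the target): contributes −1/2·x
eq. 2 × 3 (×3 to match 3 CH3OH(l) in the target): (3)·(-238.7) = -716.1 kJ
eq. 3 reversed (reverse to put C2H4(g) on the reactant side): -52.3 kJ
-774.6 = (-716.1) + (-52.3) − 1/2·x
x = (-774.6 − (-768.4)) / (-1/2) = 12.4 kJ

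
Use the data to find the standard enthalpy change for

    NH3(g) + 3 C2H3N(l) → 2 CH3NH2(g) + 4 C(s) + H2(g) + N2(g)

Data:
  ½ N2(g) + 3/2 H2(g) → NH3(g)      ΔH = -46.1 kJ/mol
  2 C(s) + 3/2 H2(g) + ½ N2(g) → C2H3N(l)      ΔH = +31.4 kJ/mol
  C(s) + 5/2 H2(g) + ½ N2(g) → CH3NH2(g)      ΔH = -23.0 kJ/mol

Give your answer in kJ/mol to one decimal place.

equation 1 reversed: +46.1 kJ/mol
equation 2 reversed and × 3: (-3)·(+31.4) = -94.2 kJ/mol
equation 3 × 2: (2)·(-23.0) = -46.0 kJ/mol
ΔH = (-1)·(-46.1) + (-3)·(+31.4) + (2)·(-23.0) = -94.1 kJ/mol

ΔH = -94.1 kJ/mol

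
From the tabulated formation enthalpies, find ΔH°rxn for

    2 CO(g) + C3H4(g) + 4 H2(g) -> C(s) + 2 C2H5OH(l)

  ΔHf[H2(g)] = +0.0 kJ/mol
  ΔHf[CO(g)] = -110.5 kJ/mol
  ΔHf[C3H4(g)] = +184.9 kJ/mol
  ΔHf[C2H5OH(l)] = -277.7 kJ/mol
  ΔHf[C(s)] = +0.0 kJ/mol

Products: 1·(+0.0) + 2·(-277.7) = -555.4
Reactants: 2·(-110.5) + 1·(+184.9) + 4·(+0.0) = -36.1
ΔH°rxn = (-555.4) − (-36.1) = -519.3 kJ/mol

ΔH°rxn = -519.3 kJ/mol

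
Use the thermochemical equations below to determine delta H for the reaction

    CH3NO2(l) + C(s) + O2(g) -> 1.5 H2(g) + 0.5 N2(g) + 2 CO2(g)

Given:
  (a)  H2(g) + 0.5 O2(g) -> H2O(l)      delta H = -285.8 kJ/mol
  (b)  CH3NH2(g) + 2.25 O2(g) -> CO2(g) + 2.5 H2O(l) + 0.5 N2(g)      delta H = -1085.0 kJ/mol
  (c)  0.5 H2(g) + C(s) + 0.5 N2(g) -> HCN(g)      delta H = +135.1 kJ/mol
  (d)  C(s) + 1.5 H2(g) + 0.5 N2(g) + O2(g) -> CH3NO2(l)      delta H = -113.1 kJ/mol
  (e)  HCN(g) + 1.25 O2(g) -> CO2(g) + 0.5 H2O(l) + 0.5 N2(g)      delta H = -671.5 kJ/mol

delta H = -673.9 kJ/mol

(a) reversed: +285.8 kJ/mol
(b): not needed.
(c) × 2: (2)·(+135.1) = +270.2 kJ/mol
(d) reversed: +113.1 kJ/mol
(e) × 2: (2)·(-671.5) = -1343.0 kJ/mol
delta H = (-1)·(-285.8) + (2)·(+135.1) + (-1)·(-113.1) + (2)·(-671.5) = -673.9 kJ/mol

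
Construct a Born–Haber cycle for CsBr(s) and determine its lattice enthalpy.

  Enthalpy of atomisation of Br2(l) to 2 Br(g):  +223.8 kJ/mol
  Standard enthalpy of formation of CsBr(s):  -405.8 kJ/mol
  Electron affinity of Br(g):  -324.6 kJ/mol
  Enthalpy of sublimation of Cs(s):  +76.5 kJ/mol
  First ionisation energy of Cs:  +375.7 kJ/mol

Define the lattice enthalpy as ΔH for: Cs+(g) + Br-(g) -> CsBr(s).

ΔHf° = 1·ΔHsub + 1·(ΣIE) + 1/2·D(Br2) + 1·EA + U
-405.8 = 1·(+76.5) + 1·(+375.7) + 1/2·(+223.8) + 1·(-324.6) + U
U = -405.8 − (+239.5) = -645.3 kJ/mol

U = -645.3 kJ/mol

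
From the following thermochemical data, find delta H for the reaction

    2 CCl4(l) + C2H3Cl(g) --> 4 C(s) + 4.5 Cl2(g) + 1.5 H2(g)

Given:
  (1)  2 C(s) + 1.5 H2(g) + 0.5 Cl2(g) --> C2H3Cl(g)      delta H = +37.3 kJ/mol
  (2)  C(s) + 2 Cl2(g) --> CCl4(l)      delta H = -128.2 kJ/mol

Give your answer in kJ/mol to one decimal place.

delta H = 219.1 kJ/mol

(1) reversed (reverse to put C2H3Cl(g) on the reactant side): -37.3 kJ/mol
(2) reversed and × 2 (reverse to put CCl4(l) on the reactant side; ×2 to match 2 CCl4(l) in the target): (-2)·(-128.2) = +256.4 kJ/mol
Summing the manipulated equations, delta H = (-37.3) + (+256.4) = 219.1 kJ/mol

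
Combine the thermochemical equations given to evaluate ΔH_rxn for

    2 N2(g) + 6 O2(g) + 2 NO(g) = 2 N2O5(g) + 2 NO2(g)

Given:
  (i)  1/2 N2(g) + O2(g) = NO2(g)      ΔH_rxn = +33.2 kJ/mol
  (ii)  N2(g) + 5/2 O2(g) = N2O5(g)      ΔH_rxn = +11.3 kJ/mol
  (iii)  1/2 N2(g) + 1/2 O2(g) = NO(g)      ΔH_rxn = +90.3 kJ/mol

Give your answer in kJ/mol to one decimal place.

ΔH_rxn = -91.6 kJ/mol

(i) × 2: (2)·(+33.2) = +66.4 kJ/mol
(ii) × 2: (2)·(+11.3) = +22.6 kJ/mol
(iii) reversed and × 2: (-2)·(+90.3) = -180.6 kJ/mol
ΔH_rxn = (+66.4) + (+22.6) + (-180.6) = -91.6 kJ/mol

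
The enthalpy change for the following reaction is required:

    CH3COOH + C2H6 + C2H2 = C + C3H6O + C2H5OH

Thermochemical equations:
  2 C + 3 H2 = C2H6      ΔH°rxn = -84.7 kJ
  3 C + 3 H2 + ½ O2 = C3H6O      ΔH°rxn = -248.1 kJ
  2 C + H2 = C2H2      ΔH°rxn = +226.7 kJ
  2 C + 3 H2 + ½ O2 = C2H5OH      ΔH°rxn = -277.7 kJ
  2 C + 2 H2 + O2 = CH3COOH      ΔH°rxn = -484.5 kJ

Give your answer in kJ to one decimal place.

equation 1 reversed: +84.7 kJ
equation 2 as written: -248.1 kJ
equation 3 reversed: -226.7 kJ
equation 4 as written: -277.7 kJ
equation 5 reversed: +484.5 kJ
By Hess's law, ΔH°rxn = (+84.7) + (-248.1) + (-226.7) + (-277.7) + (+484.5) = -183.3 kJ

ΔH°rxn = -183.3 kJ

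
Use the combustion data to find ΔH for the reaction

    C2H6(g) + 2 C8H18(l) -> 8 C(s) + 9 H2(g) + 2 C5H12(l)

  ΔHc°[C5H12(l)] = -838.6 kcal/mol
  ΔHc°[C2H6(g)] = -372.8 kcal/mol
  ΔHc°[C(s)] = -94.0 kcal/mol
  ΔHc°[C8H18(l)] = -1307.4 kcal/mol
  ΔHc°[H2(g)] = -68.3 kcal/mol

With combustion enthalpies, reactants minus products:
= [1·(-372.8) + 2·(-1307.4)] − [8·(-94.0) + 9·(-68.3) + 2·(-838.6)]
= 56.3 kcal/mol

ΔH = 56.3 kcal/mol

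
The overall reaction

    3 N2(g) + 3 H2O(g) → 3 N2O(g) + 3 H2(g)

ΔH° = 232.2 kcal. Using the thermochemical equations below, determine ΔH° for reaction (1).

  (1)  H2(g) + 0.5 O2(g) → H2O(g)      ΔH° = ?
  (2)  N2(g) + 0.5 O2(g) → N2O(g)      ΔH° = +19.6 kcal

ΔH° = -57.8 kcal

(1) reversed and × 3 (reverse to put H2O(g) on the reactant side; ×3 to match 3 H2O(g) in the target): contributes −3·x
(2) × 3 (scale by 3 for the 3 N2O(g)): (3)·(+19.6) = +58.8 kcal
+232.2 = (+58.8) − 3·x
x = (+232.2 − (+58.8)) / (-3) = -57.8 kcal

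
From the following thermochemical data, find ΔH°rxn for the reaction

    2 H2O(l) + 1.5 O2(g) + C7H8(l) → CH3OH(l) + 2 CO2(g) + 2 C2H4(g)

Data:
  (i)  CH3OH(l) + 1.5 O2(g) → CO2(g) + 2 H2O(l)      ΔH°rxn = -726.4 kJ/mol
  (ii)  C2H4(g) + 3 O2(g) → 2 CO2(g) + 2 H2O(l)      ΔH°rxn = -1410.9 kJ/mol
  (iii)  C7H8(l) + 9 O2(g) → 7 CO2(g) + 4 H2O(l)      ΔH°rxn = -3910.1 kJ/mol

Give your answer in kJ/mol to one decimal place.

ΔH°rxn = -361.9 kJ/mol

(i) reversed (CH3OH(l) must end up as a product): +726.4 kJ/mol
(ii) reversed and × 2 (reverse to put C2H4(g) on the product side; ×2 to match 2 C2H4(g) in the target): (-2)·(-1410.9) = +2821.8 kJ/mol
(iii) as written (C7H8(l) already on the reactant side): -3910.1 kJ/mol
ΔH°rxn = (+726.4) + (+2821.8) + (-3910.1) = -361.9 kJ/mol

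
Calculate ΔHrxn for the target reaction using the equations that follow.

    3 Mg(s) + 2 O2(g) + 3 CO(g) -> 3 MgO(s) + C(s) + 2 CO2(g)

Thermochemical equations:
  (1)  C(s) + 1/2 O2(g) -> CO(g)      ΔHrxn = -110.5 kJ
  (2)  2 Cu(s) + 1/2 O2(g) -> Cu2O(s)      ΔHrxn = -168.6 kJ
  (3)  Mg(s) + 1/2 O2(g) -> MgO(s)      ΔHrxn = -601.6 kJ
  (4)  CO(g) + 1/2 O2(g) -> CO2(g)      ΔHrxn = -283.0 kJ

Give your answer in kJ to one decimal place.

(1) reversed: +110.5 kJ
(2): not needed.
(3) × 3: (3)·(-601.6) = -1804.8 kJ
(4) × 2: (2)·(-283.0) = -566.0 kJ
Combining the equations, ΔHrxn = (+110.5) + (-1804.8) + (-566.0) = -2260.3 kJ

ΔHrxn = -2260.3 kJ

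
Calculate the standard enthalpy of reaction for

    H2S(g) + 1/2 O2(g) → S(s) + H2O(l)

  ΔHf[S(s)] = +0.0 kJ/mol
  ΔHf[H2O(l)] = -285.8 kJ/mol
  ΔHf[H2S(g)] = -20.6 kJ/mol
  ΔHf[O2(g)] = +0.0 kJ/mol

ΔH°rxn = Σ nΔHf°(products) − Σ nΔHf°(reactants).
Products: 1·(+0.0) + 1·(-285.8) = -285.8
Reactants: 1·(-20.6) + 1/2·(+0.0) = -20.6
ΔH_rxn = (-285.8) − (-20.6) = -265.2 kJ/mol

ΔH_rxn = -265.2 kJ/mol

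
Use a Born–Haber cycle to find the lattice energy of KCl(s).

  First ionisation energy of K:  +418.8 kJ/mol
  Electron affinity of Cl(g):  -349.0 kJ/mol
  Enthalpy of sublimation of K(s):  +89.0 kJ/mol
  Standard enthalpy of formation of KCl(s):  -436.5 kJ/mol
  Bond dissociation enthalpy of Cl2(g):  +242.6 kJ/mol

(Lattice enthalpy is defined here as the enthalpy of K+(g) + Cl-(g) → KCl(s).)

U = -716.6 kJ/mol

ΔHf° = 1·ΔHsub + 1·(ΣIE) + 1/2·D(Cl2) + 1·EA + U
-436.5 = 1·(+89.0) + 1·(+418.8) + 1/2·(+242.6) + 1·(-349.0) + U
U = -436.5 − (+280.1) = -716.6 kJ/mol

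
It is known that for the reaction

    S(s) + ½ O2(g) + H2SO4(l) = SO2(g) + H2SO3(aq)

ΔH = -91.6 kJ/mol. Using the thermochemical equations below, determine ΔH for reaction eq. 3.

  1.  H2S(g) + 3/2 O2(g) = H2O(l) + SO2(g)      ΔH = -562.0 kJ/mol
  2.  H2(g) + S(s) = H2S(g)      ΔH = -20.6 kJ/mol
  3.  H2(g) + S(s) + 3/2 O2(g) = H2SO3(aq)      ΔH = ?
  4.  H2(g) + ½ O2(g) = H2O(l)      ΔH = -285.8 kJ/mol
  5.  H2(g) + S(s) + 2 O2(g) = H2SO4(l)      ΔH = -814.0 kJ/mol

ΔH = -608.8 kJ/mol

eq. 1 as written: -562.0 kJ/mol
eq. 2 as written: -20.6 kJ/mol
eq. 3 as written: contributes x
eq. 4 reversed: +285.8 kJ/mol
eq. 5 reversed: +814.0 kJ/mol
-91.6 = (-562.0) + (-20.6) + (+285.8) + (+814.0) + x
x = (-91.6 − (+517.2)) / (1) = -608.8 kJ/mol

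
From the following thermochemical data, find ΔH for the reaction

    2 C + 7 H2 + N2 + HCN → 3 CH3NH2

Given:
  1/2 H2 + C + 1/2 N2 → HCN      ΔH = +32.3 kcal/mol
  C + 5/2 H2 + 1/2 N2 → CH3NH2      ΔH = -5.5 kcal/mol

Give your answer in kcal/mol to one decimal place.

equation 1 reversed: -32.3 kcal/mol
equation 2 × 3: (3)·(-5.5) = -16.5 kcal/mol
Since enthalpy is a state function, ΔH = (-1)·(+32.3) + (3)·(-5.5) = -48.8 kcal/mol

ΔH = -48.8 kcal/mol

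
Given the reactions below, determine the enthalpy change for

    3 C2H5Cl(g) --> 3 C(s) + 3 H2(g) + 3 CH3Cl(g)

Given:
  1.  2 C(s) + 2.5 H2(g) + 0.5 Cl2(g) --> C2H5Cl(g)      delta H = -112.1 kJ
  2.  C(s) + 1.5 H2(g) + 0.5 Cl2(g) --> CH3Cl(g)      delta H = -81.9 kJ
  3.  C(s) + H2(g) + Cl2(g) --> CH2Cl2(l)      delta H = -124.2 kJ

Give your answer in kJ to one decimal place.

eq. 1 reversed and × 3: (-3)·(-112.1) = +336.3 kJ
eq. 2 × 3: (3)·(-81.9) = -245.7 kJ
eq. 3: not needed.
delta H = (+336.3) + (-245.7) = 90.6 kJ

delta H = 90.6 kJ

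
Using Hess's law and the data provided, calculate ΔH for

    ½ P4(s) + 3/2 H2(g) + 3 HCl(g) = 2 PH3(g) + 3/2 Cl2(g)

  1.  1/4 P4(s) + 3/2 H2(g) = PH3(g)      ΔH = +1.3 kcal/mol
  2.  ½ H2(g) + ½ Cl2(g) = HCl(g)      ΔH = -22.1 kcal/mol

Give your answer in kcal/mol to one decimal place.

eq. 1 × 2 (×2 to match 2 PH3(g) in the target): (2)·(+1.3) = +2.6 kcal/mol
eq. 2 reversed and × 3 (HCl(g) must end up as a reactant; ×3 to match 3 HCl(g) in the target): (-3)·(-22.1) = +66.3 kcal/mol
ΔH = (+2.6) + (+66.3) = 68.9 kcal/mol

ΔH = 68.9 kcal/mol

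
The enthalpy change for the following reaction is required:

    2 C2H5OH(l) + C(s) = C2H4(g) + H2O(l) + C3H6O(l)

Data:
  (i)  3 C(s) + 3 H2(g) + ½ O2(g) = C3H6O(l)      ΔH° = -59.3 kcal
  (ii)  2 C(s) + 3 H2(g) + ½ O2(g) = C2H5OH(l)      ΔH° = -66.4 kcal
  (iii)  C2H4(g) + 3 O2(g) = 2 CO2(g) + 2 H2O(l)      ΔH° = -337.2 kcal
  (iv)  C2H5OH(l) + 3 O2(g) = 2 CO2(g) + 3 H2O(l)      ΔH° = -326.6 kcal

(i) as written (C3H6O(l) already on the product side): -59.3 kcal
(ii) reversed: +66.4 kcal
(iii) reversed (C2H4(g) must end up as a product): +337.2 kcal
(iv) as written: -326.6 kcal
Combining the equations, ΔH° = (-59.3) + (+66.4) + (+337.2) + (-326.6) = 17.7 kcal

ΔH° = 17.7 kcal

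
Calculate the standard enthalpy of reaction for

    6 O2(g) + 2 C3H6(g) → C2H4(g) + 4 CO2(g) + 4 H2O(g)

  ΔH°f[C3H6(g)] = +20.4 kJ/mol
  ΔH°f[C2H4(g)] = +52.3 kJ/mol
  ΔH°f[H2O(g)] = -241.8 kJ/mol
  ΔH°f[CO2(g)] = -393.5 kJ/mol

ΔH°rxn = -2529.7 kJ/mol

Products: 1·(+52.3) + 4·(-393.5) + 4·(-241.8) = -2488.9
Reactants: 6·(+0.0) + 2·(+20.4) = +40.8
ΔH°rxn = (-2488.9) − (+40.8) = -2529.7 kJ/mol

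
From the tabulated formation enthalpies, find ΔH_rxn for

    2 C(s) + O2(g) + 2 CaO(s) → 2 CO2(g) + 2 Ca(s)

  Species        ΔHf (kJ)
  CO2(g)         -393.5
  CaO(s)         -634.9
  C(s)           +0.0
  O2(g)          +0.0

Products: 2·(-393.5) + 2·(+0.0) = -787.0
Reactants: 2·(+0.0) + 1·(+0.0) + 2·(-634.9) = -1269.8
ΔH_rxn = (-787.0) − (-1269.8) = 482.8 kJ

ΔH_rxn = 482.8 kJ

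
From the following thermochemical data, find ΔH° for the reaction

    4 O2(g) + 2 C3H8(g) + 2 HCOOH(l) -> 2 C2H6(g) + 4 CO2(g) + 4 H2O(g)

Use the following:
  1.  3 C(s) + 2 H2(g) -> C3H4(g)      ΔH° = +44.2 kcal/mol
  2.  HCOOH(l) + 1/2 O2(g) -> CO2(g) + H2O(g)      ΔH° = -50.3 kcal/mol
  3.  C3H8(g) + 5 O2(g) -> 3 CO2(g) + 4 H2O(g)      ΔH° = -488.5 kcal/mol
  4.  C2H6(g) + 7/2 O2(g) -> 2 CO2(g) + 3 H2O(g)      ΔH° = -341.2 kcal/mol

ΔH° = -395.2 kcal/mol

eq. 1: not needed (C(s) appears nowhere else).
eq. 2 × 2 (scale by 2 for the 2 HCOOH(l)): (2)·(-50.3) = -100.6 kcal/mol
eq. 3 × 2 (×2 to match 2 C3H8(g) in the target): (2)·(-488.5) = -977.0 kcal/mol
eq. 4 reversed and × 2 (C2H6(g) must end up as a product; scale by 2 for the 2 C2H6(g)): (-2)·(-341.2) = +682.4 kcal/mol
ΔH° = (2)·(-50.3) + (2)·(-488.5) + (-2)·(-341.2) = -395.2 kcal/mol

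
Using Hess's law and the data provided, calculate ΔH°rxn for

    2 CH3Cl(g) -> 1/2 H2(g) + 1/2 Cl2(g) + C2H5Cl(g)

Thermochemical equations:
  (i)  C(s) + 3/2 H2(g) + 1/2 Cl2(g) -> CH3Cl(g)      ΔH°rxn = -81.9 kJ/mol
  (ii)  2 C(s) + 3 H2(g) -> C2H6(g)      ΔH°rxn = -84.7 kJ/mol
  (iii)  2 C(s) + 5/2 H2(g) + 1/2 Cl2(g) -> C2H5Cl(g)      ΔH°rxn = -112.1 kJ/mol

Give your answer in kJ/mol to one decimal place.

ΔH°rxn = 51.7 kJ/mol

(i) reversed and × 2 (CH3Cl(g) must end up as a reactant; scale by 2 for the 2 CH3Cl(g)): (-2)·(-81.9) = +163.8 kJ/mol
(ii): not needed (C2H6(g) appears nowhere else).
(iii) as written (C2H5Cl(g) already on the product side): -112.1 kJ/mol
ΔH°rxn = (-2)·(-81.9) + (1)·(-112.1) = 51.7 kJ/mol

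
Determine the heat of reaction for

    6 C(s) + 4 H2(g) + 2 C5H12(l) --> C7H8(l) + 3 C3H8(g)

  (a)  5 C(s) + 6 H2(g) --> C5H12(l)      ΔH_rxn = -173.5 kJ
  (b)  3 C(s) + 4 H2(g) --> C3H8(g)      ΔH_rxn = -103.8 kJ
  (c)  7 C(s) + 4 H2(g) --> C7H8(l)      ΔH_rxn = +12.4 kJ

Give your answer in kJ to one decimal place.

ΔH_rxn = 48.0 kJ

(a) reversed and × 2: (-2)·(-173.5) = +347.0 kJ
(b) × 3: (3)·(-103.8) = -311.4 kJ
(c) as written: +12.4 kJ
Combining the equations, ΔH_rxn = (-2)·(-173.5) + (3)·(-103.8) + (1)·(+12.4) = 48.0 kJ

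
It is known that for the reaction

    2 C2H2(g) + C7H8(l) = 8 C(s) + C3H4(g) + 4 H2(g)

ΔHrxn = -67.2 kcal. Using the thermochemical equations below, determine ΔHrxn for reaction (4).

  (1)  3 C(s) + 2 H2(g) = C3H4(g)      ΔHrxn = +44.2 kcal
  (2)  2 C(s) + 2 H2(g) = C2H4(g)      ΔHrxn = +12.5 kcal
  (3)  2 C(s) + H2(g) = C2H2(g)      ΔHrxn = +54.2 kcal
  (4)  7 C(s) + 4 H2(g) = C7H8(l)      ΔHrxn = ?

(1) as written: +44.2 kcal
(2): not needed.
(3) reversed and × 2: (-2)·(+54.2) = -108.4 kcal
(4) reversed: contributes −x
-67.2 = (+44.2) + (-108.4) − x
x = (-67.2 − (-64.2)) / (-1) = 3.0 kcal

ΔHrxn = 3.0 kcal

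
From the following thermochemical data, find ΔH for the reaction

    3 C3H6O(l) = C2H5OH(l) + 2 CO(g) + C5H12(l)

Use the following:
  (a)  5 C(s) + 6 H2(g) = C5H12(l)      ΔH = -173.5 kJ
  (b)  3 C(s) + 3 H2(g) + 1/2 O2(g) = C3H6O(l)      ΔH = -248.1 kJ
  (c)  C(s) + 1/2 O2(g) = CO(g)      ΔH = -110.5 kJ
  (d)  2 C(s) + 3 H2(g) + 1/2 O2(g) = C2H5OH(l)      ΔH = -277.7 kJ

ΔH = 72.1 kJ

(a) as written: -173.5 kJ
(b) reversed and × 3: (-3)·(-248.1) = +744.3 kJ
(c) × 2: (2)·(-110.5) = -221.0 kJ
(d) as written: -277.7 kJ
Summing the manipulated equations, ΔH = (1)·(-173.5) + (-3)·(-248.1) + (2)·(-110.5) + (1)·(-277.7) = 72.1 kJ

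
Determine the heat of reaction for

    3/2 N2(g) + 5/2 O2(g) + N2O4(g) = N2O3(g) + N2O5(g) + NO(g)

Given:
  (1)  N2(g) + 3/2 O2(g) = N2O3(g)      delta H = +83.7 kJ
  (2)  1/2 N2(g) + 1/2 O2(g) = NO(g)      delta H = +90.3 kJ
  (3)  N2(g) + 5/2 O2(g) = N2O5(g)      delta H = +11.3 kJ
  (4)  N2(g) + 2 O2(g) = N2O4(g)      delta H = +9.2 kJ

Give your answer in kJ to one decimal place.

(1) as written: +83.7 kJ
(2) as written: +90.3 kJ
(3) as written: +11.3 kJ
(4) reversed: -9.2 kJ
delta H = (+83.7) + (+90.3) + (+11.3) + (-9.2) = 176.1 kJ

delta H = 176.1 kJ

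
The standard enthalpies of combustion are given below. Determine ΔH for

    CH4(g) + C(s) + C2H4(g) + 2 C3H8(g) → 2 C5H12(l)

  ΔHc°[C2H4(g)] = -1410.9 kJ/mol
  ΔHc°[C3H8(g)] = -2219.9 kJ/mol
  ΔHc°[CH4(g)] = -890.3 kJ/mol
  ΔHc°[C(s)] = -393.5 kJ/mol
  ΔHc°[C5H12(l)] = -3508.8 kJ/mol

ΔH = -116.9 kJ/mol

Using ΔH = Σ nΔHc°(reactants) − Σ nΔHc°(products):
= [1·(-890.3) + 1·(-393.5) + 1·(-1410.9) + 2·(-2219.9)] − [2·(-3508.8)]
= -116.9 kJ/mol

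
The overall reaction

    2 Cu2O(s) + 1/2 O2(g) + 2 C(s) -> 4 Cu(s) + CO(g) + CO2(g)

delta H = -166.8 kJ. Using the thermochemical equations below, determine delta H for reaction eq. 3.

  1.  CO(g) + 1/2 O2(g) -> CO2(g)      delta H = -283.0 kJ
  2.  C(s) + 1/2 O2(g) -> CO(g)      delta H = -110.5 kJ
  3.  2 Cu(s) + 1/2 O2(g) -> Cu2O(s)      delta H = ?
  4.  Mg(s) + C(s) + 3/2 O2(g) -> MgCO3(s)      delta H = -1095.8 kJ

delta H = -168.6 kJ

eq. 1 as written: -283.0 kJ
eq. 2 × 2: (2)·(-110.5) = -221.0 kJ
eq. 3 reversed and × 2: contributes −2·x
eq. 4: not needed.
-166.8 = (-283.0) + (-221.0) − 2·x
x = (-166.8 − (-504.0)) / (-2) = -168.6 kJ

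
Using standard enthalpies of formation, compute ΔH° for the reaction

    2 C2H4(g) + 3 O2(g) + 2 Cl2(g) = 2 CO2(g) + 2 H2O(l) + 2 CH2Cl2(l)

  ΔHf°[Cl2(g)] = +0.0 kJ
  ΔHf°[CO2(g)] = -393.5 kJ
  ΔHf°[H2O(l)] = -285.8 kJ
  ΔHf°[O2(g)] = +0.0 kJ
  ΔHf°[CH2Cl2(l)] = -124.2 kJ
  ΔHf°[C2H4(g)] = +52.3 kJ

ΔH°rxn = Σ nΔHf°(products) − Σ nΔHf°(reactants).
Products: 2·(-393.5) + 2·(-285.8) + 2·(-124.2) = -1607.0
Reactants: 2·(+52.3) + 3·(+0.0) + 2·(+0.0) = +104.6
ΔH° = (-1607.0) − (+104.6) = -1711.6 kJ

ΔH° = -1711.6 kJ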